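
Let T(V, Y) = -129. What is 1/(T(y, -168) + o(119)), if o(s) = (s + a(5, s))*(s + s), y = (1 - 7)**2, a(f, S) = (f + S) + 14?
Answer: 1/61037 ≈ 1.6384e-5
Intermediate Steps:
a(f, S) = 14 + S + f (a(f, S) = (S + f) + 14 = 14 + S + f)
y = 36 (y = (-6)**2 = 36)
o(s) = 2*s*(19 + 2*s) (o(s) = (s + (14 + s + 5))*(s + s) = (s + (19 + s))*(2*s) = (19 + 2*s)*(2*s) = 2*s*(19 + 2*s))
1/(T(y, -168) + o(119)) = 1/(-129 + 2*119*(19 + 2*119)) = 1/(-129 + 2*119*(19 + 238)) = 1/(-129 + 2*119*257) = 1/(-129 + 61166) = 1/61037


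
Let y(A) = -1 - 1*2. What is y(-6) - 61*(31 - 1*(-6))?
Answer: -2260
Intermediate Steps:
y(A) = -3 (y(A) = -1 - 2 = -3)
y(-6) - 61*(31 - 1*(-6)) = -3 - 61*(31 - 1*(-6)) = -3 - 61*(31 + 6) = -3 - 61*37 = -3 - 2257 = -2260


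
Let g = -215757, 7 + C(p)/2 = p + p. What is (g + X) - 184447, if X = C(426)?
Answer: -398514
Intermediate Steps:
C(p) = -14 + 4*p (C(p) = -14 + 2*(p + p) = -14 + 2*(2*p) = -14 + 4*p)
X = 1690 (X = -14 + 4*426 = -14 + 1704 = 1690)
(g + X) - 184447 = (-215757 + 1690) - 184447 = -214067 - 184447 = -398514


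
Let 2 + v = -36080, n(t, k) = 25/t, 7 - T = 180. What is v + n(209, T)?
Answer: -7541113/209 ≈ -36082.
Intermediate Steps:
T = -173 (T = 7 - 1*180 = 7 - 180 = -173)
v = -36082 (v = -2 - 36080 = -36082)
v + n(209, T) = -36082 + 25/209 = -7541113/209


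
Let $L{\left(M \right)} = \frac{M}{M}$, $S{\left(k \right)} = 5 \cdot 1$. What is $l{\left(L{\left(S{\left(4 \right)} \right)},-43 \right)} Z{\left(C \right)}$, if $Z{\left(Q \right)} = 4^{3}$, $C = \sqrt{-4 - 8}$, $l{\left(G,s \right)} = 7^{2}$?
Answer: $3136$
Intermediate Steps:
$S{\left(k \right)} = 5$
$L{\left(M \right)} = 1$
$l{\left(G,s \right)} = 49$
$C = 2 i \sqrt{3}$ ($C = \sqrt{-12} = 2 i \sqrt{3} \approx 3.4641 i$)
$Z{\left(Q \right)} = 64$
$l{\left(L{\left(S{\left(4 \right)} \right)},-43 \right)} Z{\left(C \right)} = 49 \cdot 64 = 3136$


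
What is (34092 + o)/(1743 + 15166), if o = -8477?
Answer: 25615/16909 ≈ 1.5149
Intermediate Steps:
(34092 + o)/(1743 + 15166) = (34092 - 8477)/(1743 + 15166) = 25615/16909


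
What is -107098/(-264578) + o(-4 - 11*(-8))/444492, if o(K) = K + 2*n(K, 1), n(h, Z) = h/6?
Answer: 5954229619/14700350547 ≈ 0.40504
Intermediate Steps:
n(h, Z) = h/6 (n(h, Z) = h*(1/6) = h/6)
o(K) = 4*K/3 (o(K) = K + 2*(K/6) = K + K/3 = 4*K/3)
-107098/(-264578) + o(-4 - 11*(-8))/444492 = -107098/(-264578) + (4*(-4 - 11*(-8))/3)/444492 = -107098*(-1/264578) + (4*(-4 + 88)/3)*(1/444492) = 53549/132289 + ((4/3)*84)*(1/444492) = 53549/132289 + 112*(1/444492) = 53549/132289 + 28/111123 = 5954229619/14700350547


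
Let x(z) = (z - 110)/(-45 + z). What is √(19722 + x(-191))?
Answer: √274626887/118 ≈ 140.44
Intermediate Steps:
x(z) = (-110 + z)/(-45 + z)
√(19722 + x(-191)) = √(19722 + (-110 - 191)/(-45 - 191)) = √(19722 - 301/(-236)) = √(19722 - 1/236*(-301)) = √(19722 + 301/236) = √(4654693/236) = √274626887/118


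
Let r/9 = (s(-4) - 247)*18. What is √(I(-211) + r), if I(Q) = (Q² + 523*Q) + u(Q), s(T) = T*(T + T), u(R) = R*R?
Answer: I*√56141 ≈ 236.94*I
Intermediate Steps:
u(R) = R²
s(T) = 2*T² (s(T) = T*(2*T) = 2*T²)
r = -34830 (r = 9*((2*(-4)² - 247)*18) = 9*((2*16 - 247)*18) = 9*((32 - 247)*18) = 9*(-215*18) = 9*(-3870) = -34830)
I(Q) = 2*Q² + 523*Q (I(Q) = (Q² + 523*Q) + Q² = 2*Q² + 523*Q)
√(I(-211) + r) = √(-211*(523 + 2*(-211)) - 34830) = √(-211*(523 - 422) - 34830) = √(-211*101 - 34830) = √(-21311 - 34830) = √(-56141) = I*√56141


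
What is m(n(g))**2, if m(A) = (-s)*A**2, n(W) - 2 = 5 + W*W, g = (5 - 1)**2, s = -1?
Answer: 4784350561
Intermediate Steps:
g = 16 (g = 4**2 = 16)
n(W) = 7 + W**2 (n(W) = 2 + (5 + W*W) = 2 + (5 + W**2) = 7 + W**2)
m(A) = A**2 (m(A) = (-1*(-1))*A**2 = 1*A**2 = A**2)
m(n(g))**2 = ((7 + 16**2)**2)**2 = ((7 + 256)**2)**2 = (263**2)**2 = 69169**2 = 4784350561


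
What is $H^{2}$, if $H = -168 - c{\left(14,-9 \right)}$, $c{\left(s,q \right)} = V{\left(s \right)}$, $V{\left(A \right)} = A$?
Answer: $33124$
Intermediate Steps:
$c{\left(s,q \right)} = s$
$H = -182$ ($H = -168 - 14 = -182$)
$H^{2} = \left(-182\right)^{2} = 33124$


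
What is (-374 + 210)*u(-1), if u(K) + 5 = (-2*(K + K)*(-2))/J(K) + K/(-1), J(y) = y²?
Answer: 1968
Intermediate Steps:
u(K) = -5 - K + 8/K (u(K) = -5 + ((-2*(K + K)*(-2))/(K²) + K/(-1)) = -5 + ((-4*K*(-2))/K² + K*(-1)) = -5 + ((-4*K*(-2))/K² - K) = -5 + ((8*K)/K² - K) = -5 + (8/K - K) = -5 + (-K + 8/K) = -5 - K + 8/K)
(-374 + 210)*u(-1) = (-374 + 210)*(-5 - 1*(-1) + 8/(-1)) = -164*(-5 + 1 + 8*(-1)) = -164*(-5 + 1 - 8) = -164*(-12) = 1968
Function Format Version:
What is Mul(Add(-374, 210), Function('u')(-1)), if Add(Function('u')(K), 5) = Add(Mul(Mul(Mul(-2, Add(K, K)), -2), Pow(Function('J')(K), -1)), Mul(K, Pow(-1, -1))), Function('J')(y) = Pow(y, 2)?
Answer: 1968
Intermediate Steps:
Function('u')(K) = Add(-5, Mul(-1, K), Mul(8, Pow(K, -1))) (Function('u')(K) = Add(-5, Add(Mul(Mul(Mul(-2, Add(K, K)), -2), Pow(Pow(K, 2), -1)), Mul(K, Pow(-1, -1)))) = Add(-5, Add(Mul(Mul(Mul(-2, Mul(2, K)), -2), Pow(K, -2)), Mul(K, -1))) = Add(-5, Add(Mul(Mul(Mul(-4, K), -2), Pow(K, -2)), Mul(-1, K))) = Add(-5, Add(Mul(Mul(8, K), Pow(K, -2)), Mul(-1, K))) = Add(-5, Add(Mul(8, Pow(K, -1)), Mul(-1, K))) = Add(-5, Add(Mul(-1, K), Mul(8, Pow(K, -1)))) = Add(-5, Mul(-1, K), Mul(8, Pow(K, -1))))
Mul(Add(-374, 210), Function('u')(-1)) = Mul(Add(-374, 210), Add(-5, Mul(-1, -1), Mul(8, Pow(-1, -1)))) = Mul(-164, Add(-5, 1, Mul(8, -1))) = Mul(-164, Add(-5, 1, -8)) = Mul(-164, -12) = 1968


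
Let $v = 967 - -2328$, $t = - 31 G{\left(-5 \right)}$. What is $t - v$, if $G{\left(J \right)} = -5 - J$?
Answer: $-3295$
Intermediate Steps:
$t = 0$ ($t = - 31 \left(-5 - -5\right) = - 31 \left(-5 + 5\right) = \left(-31\right) 0 = 0$)
$v = 3295$ ($v = 967 + 2328 = 3295$)
$t - v = 0 - 3295 = -3295$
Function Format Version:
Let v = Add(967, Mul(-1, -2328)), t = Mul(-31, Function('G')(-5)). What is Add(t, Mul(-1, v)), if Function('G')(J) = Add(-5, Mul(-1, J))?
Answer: -3295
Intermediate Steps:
t = 0 (t = Mul(-31, Add(-5, Mul(-1, -5))) = Mul(-31, Add(-5, 5)) = Mul(-31, 0) = 0)
v = 3295 (v = Add(967, 2328) = 3295)
Add(t, Mul(-1, v)) = Add(0, Mul(-1, 3295)) = Add(0, -3295) = -3295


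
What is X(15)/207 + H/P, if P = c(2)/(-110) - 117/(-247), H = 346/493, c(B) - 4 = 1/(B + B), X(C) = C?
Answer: 208551845/123719829 ≈ 1.6857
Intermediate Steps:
c(B) = 4 + 1/(2*B) (c(B) = 4 + 1/(B + B) = 4 + 1/(2*B))
H = 346/493 (H = 346*(1/493) = 346/493 ≈ 0.70183)
P = 3637/8360 (P = (4 + (1/2)/2)/(-110) - 117/(-247) = (4 + (1/2)*(1/2))*(-1/110) - 117*(-1/247) = (4 + 1/4)*(-1/110) + 9/19 = (17/4)*(-1/110) + 9/19 = -17/440 + 9/19 = 3637/8360 ≈ 0.43505)
X(15)/207 + H/P = 15/207 + 346/(493*(3637/8360)) = 15*(1/207) + (346/493)*(8360/3637) = 5/69 + 2892560/1793041 = 208551845/123719829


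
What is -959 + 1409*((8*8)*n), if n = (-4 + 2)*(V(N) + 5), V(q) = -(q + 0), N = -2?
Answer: -1263423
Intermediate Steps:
V(q) = -q
n = -14 (n = (-4 + 2)*(-1*(-2) + 5) = -2*(2 + 5) = -2*7 = -14)
-959 + 1409*((8*8)*n) = -959 + 1409*((8*8)*(-14)) = -959 + 1409*(64*(-14)) = -959 + 1409*(-896) = -959 - 1262464 = -1263423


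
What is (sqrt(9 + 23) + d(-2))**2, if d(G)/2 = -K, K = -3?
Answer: 68 + 48*sqrt(2) ≈ 135.88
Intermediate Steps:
d(G) = 6 (d(G) = 2*(-1*(-3)) = 2*3 = 6)
(sqrt(9 + 23) + d(-2))**2 = (sqrt(9 + 23) + 6)**2 = (sqrt(32) + 6)**2 = (4*sqrt(2) + 6)**2 = (6 + 4*sqrt(2))**2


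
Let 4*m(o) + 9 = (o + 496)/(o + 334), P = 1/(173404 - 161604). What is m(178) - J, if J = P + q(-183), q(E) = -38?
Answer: 54493747/1510400 ≈ 36.079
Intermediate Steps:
P = 1/11800 ≈ 8.4746e-5
m(o) = -9/4 + (496 + o)/(4*(334 + o)) (m(o) = -9/4 + ((o + 496)/(o + 334))/4 = -9/4 + ((496 + o)/(334 + o))/4 = -9/4 + (496 + o)/(4*(334 + o)))
J = -448399/11800 (J = 1/11800 - 38 = -448399/11800 ≈ -38.000)
m(178) - J = (-1255 - 4*178)/(2*(334 + 178)) - 1*(-448399/11800) = (½)*(-1255 - 712)/512 + 448399/11800 = (½)*(1/512)*(-1967) + 448399/11800 = -1967/1024 + 448399/11800 = 54493747/1510400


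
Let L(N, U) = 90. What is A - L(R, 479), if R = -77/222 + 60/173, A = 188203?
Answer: 188113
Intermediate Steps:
R = -1/38406 (R = -77*1/222 + 60*(1/173) = -77/222 + 60/173 = -1/38406 ≈ -2.6038e-5)
A - L(R, 479) = 188203 - 1*90 = 188203 - 90 = 188113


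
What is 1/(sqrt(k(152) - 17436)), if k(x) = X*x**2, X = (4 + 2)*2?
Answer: sqrt(7217)/43302 ≈ 0.0019619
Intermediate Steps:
X = 12 (X = 6*2 = 12)
k(x) = 12*x**2
1/(sqrt(k(152) - 17436)) = 1/(sqrt(12*152**2 - 17436)) = 1/(sqrt(12*23104 - 17436)) = 1/(sqrt(277248 - 17436)) = 1/(sqrt(259812)) = 1/(6*sqrt(7217)) = sqrt(7217)/43302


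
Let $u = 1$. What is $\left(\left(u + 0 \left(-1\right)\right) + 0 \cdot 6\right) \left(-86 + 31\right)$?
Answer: $-55$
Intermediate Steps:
$\left(\left(u + 0 \left(-1\right)\right) + 0 \cdot 6\right) \left(-86 + 31\right) = \left(\left(1 + 0 \left(-1\right)\right) + 0 \cdot 6\right) \left(-86 + 31\right) = \left(\left(1 + 0\right) + 0\right) \left(-55\right) = \left(1 + 0\right) \left(-55\right) = 1 \left(-55\right) = -55$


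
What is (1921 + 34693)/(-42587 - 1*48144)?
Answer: -36614/90731 ≈ -0.40354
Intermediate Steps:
(1921 + 34693)/(-42587 - 1*48144) = 36614/(-42587 - 48144) = 36614/(-90731) = 36614*(-1/90731) = -36614/90731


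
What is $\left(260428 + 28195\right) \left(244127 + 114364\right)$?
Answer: $103468747893$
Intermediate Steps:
$\left(260428 + 28195\right) \left(244127 + 114364\right) = 288623 \cdot 358491 = 103468747893$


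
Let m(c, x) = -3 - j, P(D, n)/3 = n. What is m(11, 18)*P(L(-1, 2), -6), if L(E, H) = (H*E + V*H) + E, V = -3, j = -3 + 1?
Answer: 18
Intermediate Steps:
j = -2
L(E, H) = E - 3*H + E*H (L(E, H) = (H*E - 3*H) + E = (E*H - 3*H) + E = (-3*H + E*H) + E = E - 3*H + E*H)
P(D, n) = 3*n
m(c, x) = -1 (m(c, x) = -3 - 1*(-2) = -3 + 2 = -1)
m(11, 18)*P(L(-1, 2), -6) = -3*(-6) = -1*(-18) = 18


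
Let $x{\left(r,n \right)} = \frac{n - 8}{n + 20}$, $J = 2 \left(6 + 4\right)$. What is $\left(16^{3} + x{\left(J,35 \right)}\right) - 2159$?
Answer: $\frac{106562}{55} \approx 1937.5$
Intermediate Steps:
$J = 20$ ($J = 2 \cdot 10 = 20$)
$x{\left(r,n \right)} = \frac{-8 + n}{20 + n}$
$\left(16^{3} + x{\left(J,35 \right)}\right) - 2159 = \left(16^{3} + \frac{-8 + 35}{20 + 35}\right) - 2159 = \left(4096 + \frac{1}{55} \cdot 27\right) - 2159 = \left(4096 + \frac{27}{55}\right) - 2159 = \frac{225307}{55} - 2159 = \frac{106562}{55}$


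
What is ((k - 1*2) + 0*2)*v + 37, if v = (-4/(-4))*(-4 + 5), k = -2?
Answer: 33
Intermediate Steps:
v = 1 (v = -4*(-¼)*1 = 1*1 = 1)
((k - 1*2) + 0*2)*v + 37 = ((-2 - 1*2) + 0*2)*1 + 37 = ((-2 - 2) + 0)*1 + 37 = (-4 + 0)*1 + 37 = -4*1 + 37 = -4 + 37 = 33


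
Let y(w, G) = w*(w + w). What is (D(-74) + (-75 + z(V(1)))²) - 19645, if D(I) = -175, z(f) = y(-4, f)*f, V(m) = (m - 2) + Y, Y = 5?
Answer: -17011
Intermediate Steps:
y(w, G) = 2*w² (y(w, G) = w*(2*w) = 2*w²)
V(m) = 3 + m (V(m) = (m - 2) + 5 = (-2 + m) + 5 = 3 + m)
z(f) = 32*f (z(f) = (2*(-4)²)*f = (2*16)*f = 32*f)
(D(-74) + (-75 + z(V(1)))²) - 19645 = (-175 + (-75 + 32*(3 + 1))²) - 19645 = (-175 + (-75 + 32*4)²) - 19645 = (-175 + (-75 + 128)²) - 19645 = (-175 + 53²) - 19645 = (-175 + 2809) - 19645 = 2634 - 19645 = -17011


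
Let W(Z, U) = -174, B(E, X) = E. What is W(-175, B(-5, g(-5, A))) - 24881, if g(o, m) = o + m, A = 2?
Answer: -25055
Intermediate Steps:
g(o, m) = m + o
W(-175, B(-5, g(-5, A))) - 24881 = -174 - 24881 = -25055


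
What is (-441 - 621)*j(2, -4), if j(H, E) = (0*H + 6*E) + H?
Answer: 23364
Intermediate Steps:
j(H, E) = H + 6*E (j(H, E) = (0 + 6*E) + H = 6*E + H = H + 6*E)
(-441 - 621)*j(2, -4) = (-441 - 621)*(2 + 6*(-4)) = -1062*(2 - 24) = -1062*(-22) = 23364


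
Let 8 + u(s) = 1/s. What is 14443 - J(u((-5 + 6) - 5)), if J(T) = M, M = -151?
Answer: 14594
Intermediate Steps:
u(s) = -8 + 1/s
J(T) = -151
14443 - J(u((-5 + 6) - 5)) = 14443 - 1*(-151) = 14443 + 151 = 14594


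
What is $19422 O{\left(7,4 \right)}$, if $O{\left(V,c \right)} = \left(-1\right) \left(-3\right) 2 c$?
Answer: $466128$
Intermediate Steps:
$O{\left(V,c \right)} = 6 c$ ($O{\left(V,c \right)} = 3 \cdot 2 c = 6 c$)
$19422 O{\left(7,4 \right)} = 19422 \cdot 6 \cdot 4 = 19422 \cdot 24 = 466128$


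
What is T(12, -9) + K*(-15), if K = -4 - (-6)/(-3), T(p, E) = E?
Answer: 81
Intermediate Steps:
K = -6 (K = -4 - (-6)*(-1)/3 = -4 - 2*1 = -4 - 2 = -6)
T(12, -9) + K*(-15) = -9 - 6*(-15) = -9 + 90 = 81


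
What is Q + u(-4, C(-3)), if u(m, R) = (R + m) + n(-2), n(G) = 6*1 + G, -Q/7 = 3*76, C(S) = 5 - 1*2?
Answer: -1593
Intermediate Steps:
C(S) = 3 (C(S) = 5 - 2 = 3)
Q = -1596 (Q = -21*76 = -7*228 = -1596)
n(G) = 6 + G
u(m, R) = 4 + R + m (u(m, R) = (R + m) + (6 - 2) = (R + m) + 4 = 4 + R + m)
Q + u(-4, C(-3)) = -1596 + (4 + 3 - 4) = -1596 + 3 = -1593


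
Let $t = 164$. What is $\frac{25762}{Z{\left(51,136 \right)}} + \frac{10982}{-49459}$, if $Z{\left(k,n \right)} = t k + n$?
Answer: $\frac{590407879}{210200750} \approx 2.8088$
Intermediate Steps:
$Z{\left(k,n \right)} = n + 164 k$ ($Z{\left(k,n \right)} = 164 k + n = n + 164 k$)
$\frac{25762}{Z{\left(51,136 \right)}} + \frac{10982}{-49459} = \frac{25762}{136 + 164 \cdot 51} + \frac{10982}{-49459} = \frac{25762}{136 + 8364} + 10982 \left(- \frac{1}{49459}\right) = \frac{25762}{8500} - \frac{10982}{49459} = 25762 \cdot \frac{1}{8500} - \frac{10982}{49459} = \frac{12881}{4250} - \frac{10982}{49459} = \frac{590407879}{210200750}$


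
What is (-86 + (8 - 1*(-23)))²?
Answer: 3025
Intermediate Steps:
(-86 + (8 - 1*(-23)))² = (-86 + (8 + 23))² = (-86 + 31)² = (-55)² = 3025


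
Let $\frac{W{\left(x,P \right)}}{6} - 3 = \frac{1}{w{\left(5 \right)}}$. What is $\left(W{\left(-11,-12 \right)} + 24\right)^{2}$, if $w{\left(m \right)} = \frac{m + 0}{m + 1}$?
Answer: $\frac{60516}{25} \approx 2420.6$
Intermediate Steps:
$w{\left(m \right)} = \frac{m}{1 + m}$
$W{\left(x,P \right)} = \frac{126}{5}$ ($W{\left(x,P \right)} = 18 + \frac{6}{5 \frac{1}{1 + 5}} = 18 + \frac{6}{5 \cdot \frac{1}{6}} = 18 + \frac{6}{\frac{5}{6}} = 18 + 6 \cdot \frac{6}{5} = 18 + \frac{36}{5} = \frac{126}{5}$)
$\left(W{\left(-11,-12 \right)} + 24\right)^{2} = \left(\frac{126}{5} + 24\right)^{2} = \left(\frac{246}{5}\right)^{2} = \frac{60516}{25}$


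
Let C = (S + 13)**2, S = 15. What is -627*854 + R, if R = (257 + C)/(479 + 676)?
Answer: -206150983/385 ≈ -5.3546e+5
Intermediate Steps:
C = 784 (C = (15 + 13)**2 = 28**2 = 784)
R = 347/385 (R = (257 + 784)/(479 + 676) = 1041/1155 = 1041*(1/1155) = 347/385 ≈ 0.90130)
-627*854 + R = -627*854 + 347/385 = -535458 + 347/385 = -206150983/385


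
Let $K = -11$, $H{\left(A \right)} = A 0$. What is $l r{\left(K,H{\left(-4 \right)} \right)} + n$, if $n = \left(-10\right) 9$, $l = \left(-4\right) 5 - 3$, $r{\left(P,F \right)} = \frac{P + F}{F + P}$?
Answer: $-113$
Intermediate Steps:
$H{\left(A \right)} = 0$
$r{\left(P,F \right)} = 1$ ($r{\left(P,F \right)} = \frac{F + P}{F + P} = 1$)
$l = -23$ ($l = -20 - 3 = -23$)
$n = -90$
$l r{\left(K,H{\left(-4 \right)} \right)} + n = \left(-23\right) 1 - 90 = -23 - 90 = -113$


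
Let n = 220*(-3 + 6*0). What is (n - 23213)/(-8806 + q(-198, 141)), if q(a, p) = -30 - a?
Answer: 23873/8638 ≈ 2.7637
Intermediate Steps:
n = -660 (n = 220*(-3 + 0) = 220*(-3) = -660)
(n - 23213)/(-8806 + q(-198, 141)) = (-660 - 23213)/(-8806 + (-30 - 1*(-198))) = -23873/(-8806 + (-30 + 198)) = -23873/(-8806 + 168) = -23873/(-8638) = -23873*(-1/8638) = 23873/8638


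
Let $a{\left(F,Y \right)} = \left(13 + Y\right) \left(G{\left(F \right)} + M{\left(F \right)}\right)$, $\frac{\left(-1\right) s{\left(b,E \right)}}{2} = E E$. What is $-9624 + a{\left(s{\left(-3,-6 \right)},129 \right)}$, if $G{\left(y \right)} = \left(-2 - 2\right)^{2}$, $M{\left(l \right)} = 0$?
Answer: $-7352$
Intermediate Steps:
$s{\left(b,E \right)} = - 2 E^{2}$ ($s{\left(b,E \right)} = - 2 E E = - 2 E^{2}$)
$G{\left(y \right)} = 16$ ($G{\left(y \right)} = \left(-4\right)^{2} = 16$)
$a{\left(F,Y \right)} = 208 + 16 Y$ ($a{\left(F,Y \right)} = \left(13 + Y\right) \left(16 + 0\right) = \left(13 + Y\right) 16 = 208 + 16 Y$)
$-9624 + a{\left(s{\left(-3,-6 \right)},129 \right)} = -9624 + \left(208 + 16 \cdot 129\right) = -9624 + \left(208 + 2064\right) = -9624 + 2272 = -7352$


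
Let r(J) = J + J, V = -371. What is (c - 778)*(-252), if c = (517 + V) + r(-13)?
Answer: 165816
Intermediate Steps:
r(J) = 2*J
c = 120 (c = (517 - 371) + 2*(-13) = 146 - 26 = 120)
(c - 778)*(-252) = (120 - 778)*(-252) = -658*(-252) = 165816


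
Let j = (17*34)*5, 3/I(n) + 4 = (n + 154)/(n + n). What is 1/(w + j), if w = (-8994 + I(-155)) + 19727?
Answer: 413/5625989 ≈ 7.3409e-5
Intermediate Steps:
I(n) = 3/(-4 + (154 + n)/(2*n)) (I(n) = 3/(-4 + (n + 154)/(n + n)) = 3/(-4 + (154 + n)/((2*n))) = 3/(-4 + (154 + n)*(1/(2*n))) = 3/(-4 + (154 + n)/(2*n)))
w = 4432419/413 (w = (-8994 - 6*(-155)/(-154 + 7*(-155))) + 19727 = (-8994 - 6*(-155)/(-154 - 1085)) + 19727 = (-8994 - 6*(-155)/(-1239)) + 19727 = (-8994 - 6*(-155)*(-1/1239)) + 19727 = (-8994 - 310/413) + 19727 = -3714832/413 + 19727 = 4432419/413 ≈ 10732.)
j = 2890 (j = 578*5 = 2890)
1/(w + j) = 1/(4432419/413 + 2890) = 1/(5625989/413) = 413/5625989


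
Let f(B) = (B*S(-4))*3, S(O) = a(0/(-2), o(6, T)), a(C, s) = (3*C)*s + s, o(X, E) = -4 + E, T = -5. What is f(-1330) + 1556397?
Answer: 1592307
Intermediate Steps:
a(C, s) = s + 3*C*s (a(C, s) = 3*C*s + s = s + 3*C*s)
S(O) = -9 (S(O) = (-4 - 5)*(1 + 3*(0/(-2))) = -9*(1 + 3*(0*(-½))) = -9*(1 + 3*0) = -9*(1 + 0) = -9*1 = -9)
f(B) = -27*B (f(B) = (B*(-9))*3 = -9*B*3 = -27*B)
f(-1330) + 1556397 = -27*(-1330) + 1556397 = 35910 + 1556397 = 1592307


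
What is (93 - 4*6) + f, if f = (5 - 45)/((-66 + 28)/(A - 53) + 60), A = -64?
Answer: 241161/3529 ≈ 68.337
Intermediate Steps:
f = -2340/3529 (f = (5 - 45)/((-66 + 28)/(-64 - 53) + 60) = -40/(-38/(-117) + 60) = -40/(-38*(-1/117) + 60) = -40/(38/117 + 60) = -40/7058/117 = -40*117/7058 = -2340/3529 ≈ -0.66308)
(93 - 4*6) + f = (93 - 4*6) - 2340/3529 = (93 - 24) - 2340/3529 = 69 - 2340/3529 = 241161/3529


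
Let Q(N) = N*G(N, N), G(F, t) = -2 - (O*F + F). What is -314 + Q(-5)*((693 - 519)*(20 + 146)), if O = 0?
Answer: -433574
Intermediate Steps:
G(F, t) = -2 - F (G(F, t) = -2 - (0*F + F) = -2 - (0 + F) = -2 - F)
Q(N) = N*(-2 - N)
-314 + Q(-5)*((693 - 519)*(20 + 146)) = -314 + (-1*(-5)*(2 - 5))*((693 - 519)*(20 + 146)) = -314 + (-1*(-5)*(-3))*(174*166) = -314 - 15*28884 = -314 - 433260 = -433574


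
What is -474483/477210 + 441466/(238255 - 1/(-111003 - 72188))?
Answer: 2980641000810877/3471398266636710 ≈ 0.85863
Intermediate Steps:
-474483/477210 + 441466/(238255 - 1/(-111003 - 72188)) = -474483*1/477210 + 441466/(238255 - 1/(-183191)) = -158161/159070 + 441466/(238255 - 1*(-1/183191)) = -158161/159070 + 441466/(238255 + 1/183191) = -158161/159070 + 441466/(43646171706/183191) = -158161/159070 + 441466*(183191/43646171706) = -158161/159070 + 40436299003/21823085853 = 2980641000810877/3471398266636710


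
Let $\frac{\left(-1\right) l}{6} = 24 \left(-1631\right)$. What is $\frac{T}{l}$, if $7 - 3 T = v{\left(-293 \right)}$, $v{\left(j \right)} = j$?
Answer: $\frac{25}{58716} \approx 0.00042578$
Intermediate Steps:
$l = 234864$ ($l = - 6 \cdot 24 \left(-1631\right) = \left(-6\right) \left(-39144\right) = 234864$)
$T = 100$ ($T = \frac{7}{3} - - \frac{293}{3} = \frac{7}{3} + \frac{293}{3} = 100$)
$\frac{T}{l} = \frac{100}{234864} = 100 \cdot \frac{1}{234864} = \frac{25}{58716}$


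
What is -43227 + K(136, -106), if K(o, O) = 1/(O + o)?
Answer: -1296809/30 ≈ -43227.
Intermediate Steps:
-43227 + K(136, -106) = -43227 + 1/(-106 + 136) = -43227 + 1/30 = -1296809/30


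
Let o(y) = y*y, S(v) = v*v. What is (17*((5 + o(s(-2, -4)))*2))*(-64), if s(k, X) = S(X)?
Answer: -567936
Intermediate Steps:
S(v) = v²
s(k, X) = X²
o(y) = y²
(17*((5 + o(s(-2, -4)))*2))*(-64) = (17*((5 + ((-4)²)²)*2))*(-64) = (17*((5 + 16²)*2))*(-64) = (17*((5 + 256)*2))*(-64) = (17*(261*2))*(-64) = (17*522)*(-64) = 8874*(-64) = -567936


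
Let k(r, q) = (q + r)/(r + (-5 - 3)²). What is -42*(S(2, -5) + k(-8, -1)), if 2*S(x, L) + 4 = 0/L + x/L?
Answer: 1983/20 ≈ 99.150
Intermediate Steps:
k(r, q) = (q + r)/(64 + r) (k(r, q) = (q + r)/(r + (-8)²) = (q + r)/(r + 64) = (q + r)/(64 + r))
S(x, L) = -2 + x/(2*L) (S(x, L) = -2 + (0/L + x/L)/2 = -2 + (0 + x/L)/2 = -2 + (x/L)/2 = -2 + x/(2*L))
-42*(S(2, -5) + k(-8, -1)) = -42*((-2 + (½)*2/(-5)) + (-1 - 8)/(64 - 8)) = -42*((-2 + (½)*2*(-⅕)) - 9/56) = -42*((-2 - ⅕) + (1/56)*(-9)) = -42*(-11/5 - 9/56) = -42*(-661/280) = 1983/20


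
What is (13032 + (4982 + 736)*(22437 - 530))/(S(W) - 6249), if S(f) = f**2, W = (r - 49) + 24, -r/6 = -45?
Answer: 62638629/26888 ≈ 2329.6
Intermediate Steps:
r = 270 (r = -6*(-45) = 270)
W = 245 (W = (270 - 49) + 24 = 221 + 24 = 245)
(13032 + (4982 + 736)*(22437 - 530))/(S(W) - 6249) = (13032 + (4982 + 736)*(22437 - 530))/(245**2 - 6249) = (13032 + 5718*21907)/(60025 - 6249) = (13032 + 125264226)/53776 = 125277258*(1/53776) = 62638629/26888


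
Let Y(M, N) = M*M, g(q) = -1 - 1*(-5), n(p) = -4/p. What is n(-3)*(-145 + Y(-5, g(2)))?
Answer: -160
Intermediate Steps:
g(q) = 4 (g(q) = -1 + 5 = 4)
Y(M, N) = M²
n(-3)*(-145 + Y(-5, g(2))) = (-4/(-3))*(-145 + (-5)²) = (-4*(-⅓))*(-145 + 25) = (4/3)*(-120) = -160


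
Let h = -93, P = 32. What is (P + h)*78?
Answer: -4758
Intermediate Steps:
(P + h)*78 = (32 - 93)*78 = -61*78 = -4758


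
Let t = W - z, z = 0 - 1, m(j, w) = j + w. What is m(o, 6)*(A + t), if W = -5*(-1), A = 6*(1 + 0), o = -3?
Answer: 36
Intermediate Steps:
A = 6 (A = 6*1 = 6)
W = 5
z = -1
t = 6 (t = 5 - 1*(-1) = 5 + 1 = 6)
m(o, 6)*(A + t) = (-3 + 6)*(6 + 6) = 3*12 = 36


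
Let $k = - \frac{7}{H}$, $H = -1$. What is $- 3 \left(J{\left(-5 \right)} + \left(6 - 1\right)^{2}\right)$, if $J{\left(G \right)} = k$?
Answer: $-96$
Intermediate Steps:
$k = 7$ ($k = - \frac{7}{-1} = \left(-7\right) \left(-1\right) = 7$)
$J{\left(G \right)} = 7$
$- 3 \left(J{\left(-5 \right)} + \left(6 - 1\right)^{2}\right) = - 3 \left(7 + \left(6 - 1\right)^{2}\right) = - 3 \left(7 + 5^{2}\right) = - 3 \left(7 + 25\right) = \left(-3\right) 32 = -96$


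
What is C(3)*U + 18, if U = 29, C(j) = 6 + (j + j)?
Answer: 366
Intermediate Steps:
C(j) = 6 + 2*j
C(3)*U + 18 = (6 + 2*3)*29 + 18 = (6 + 6)*29 + 18 = 12*29 + 18 = 348 + 18 = 366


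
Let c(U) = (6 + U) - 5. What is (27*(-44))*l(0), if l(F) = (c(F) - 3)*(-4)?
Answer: -9504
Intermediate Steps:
c(U) = 1 + U
l(F) = 8 - 4*F (l(F) = ((1 + F) - 3)*(-4) = (-2 + F)*(-4) = 8 - 4*F)
(27*(-44))*l(0) = (27*(-44))*(8 - 4*0) = -1188*(8 + 0) = -1188*8 = -9504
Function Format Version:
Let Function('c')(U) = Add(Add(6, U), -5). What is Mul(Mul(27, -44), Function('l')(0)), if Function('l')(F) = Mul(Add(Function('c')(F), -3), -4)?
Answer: -9504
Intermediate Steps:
Function('c')(U) = Add(1, U)
Function('l')(F) = Add(8, Mul(-4, F)) (Function('l')(F) = Mul(Add(Add(1, F), -3), -4) = Mul(Add(-2, F), -4) = Add(8, Mul(-4, F)))
Mul(Mul(27, -44), Function('l')(0)) = Mul(Mul(27, -44), Add(8, Mul(-4, 0))) = Mul(-1188, Add(8, 0)) = Mul(-1188, 8) = -9504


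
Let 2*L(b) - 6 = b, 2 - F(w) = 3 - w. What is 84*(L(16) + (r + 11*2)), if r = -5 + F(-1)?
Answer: 2184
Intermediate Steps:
F(w) = -1 + w (F(w) = 2 - (3 - w) = 2 + (-3 + w) = -1 + w)
L(b) = 3 + b/2
r = -7 (r = -5 + (-1 - 1) = -5 - 2 = -7)
84*(L(16) + (r + 11*2)) = 84*((3 + (½)*16) + (-7 + 11*2)) = 84*((3 + 8) + (-7 + 22)) = 84*(11 + 15) = 84*26 = 2184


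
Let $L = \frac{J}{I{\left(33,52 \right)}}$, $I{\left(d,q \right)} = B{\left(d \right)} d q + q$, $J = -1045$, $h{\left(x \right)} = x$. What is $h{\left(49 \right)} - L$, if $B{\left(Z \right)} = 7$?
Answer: $\frac{592181}{12064} \approx 49.087$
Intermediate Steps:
$I{\left(d,q \right)} = q + 7 d q$ ($I{\left(d,q \right)} = 7 d q + q = q + 7 d q$)
$L = - \frac{1045}{12064}$ ($L = - \frac{1045}{52 \left(1 + 7 \cdot 33\right)} = - \frac{1045}{52 \left(1 + 231\right)} = - \frac{1045}{52 \cdot 232} = - \frac{1045}{12064} \approx -0.086621$)
$h{\left(49 \right)} - L = 49 - - \frac{1045}{12064} = 49 + \frac{1045}{12064} = \frac{592181}{12064}$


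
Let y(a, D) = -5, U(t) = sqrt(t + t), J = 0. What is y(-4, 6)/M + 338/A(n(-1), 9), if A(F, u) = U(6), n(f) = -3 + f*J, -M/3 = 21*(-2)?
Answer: -5/126 + 169*sqrt(3)/3 ≈ 97.532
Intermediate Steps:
M = 126 (M = -63*(-2) = -3*(-42) = 126)
U(t) = sqrt(2)*sqrt(t) (U(t) = sqrt(2*t) = sqrt(2)*sqrt(t))
n(f) = -3 (n(f) = -3 + f*0 = -3 + 0 = -3)
A(F, u) = 2*sqrt(3) (A(F, u) = sqrt(2)*sqrt(6) = 2*sqrt(3))
y(-4, 6)/M + 338/A(n(-1), 9) = -5/126 + 338/((2*sqrt(3))) = -5*1/126 + 338*(sqrt(3)/6) = -5/126 + 169*sqrt(3)/3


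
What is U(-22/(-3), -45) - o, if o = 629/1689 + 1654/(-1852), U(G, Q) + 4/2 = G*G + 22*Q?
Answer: -4399735025/4692042 ≈ -937.70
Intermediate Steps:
U(G, Q) = -2 + G**2 + 22*Q (U(G, Q) = -2 + (G*G + 22*Q) = -2 + (G**2 + 22*Q) = -2 + G**2 + 22*Q)
o = -814349/1564014 (o = 629*(1/1689) + 1654*(-1/1852) = 629/1689 - 827/926 = -814349/1564014 ≈ -0.52068)
U(-22/(-3), -45) - o = (-2 + (-22/(-3))**2 + 22*(-45)) - 1*(-814349/1564014) = (-2 + (-22*(-1/3))**2 - 990) + 814349/1564014 = (-2 + (22/3)**2 - 990) + 814349/1564014 = (-2 + 484/9 - 990) + 814349/1564014 = -8444/9 + 814349/1564014 = -4399735025/4692042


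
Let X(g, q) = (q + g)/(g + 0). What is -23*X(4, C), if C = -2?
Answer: -23/2 ≈ -11.500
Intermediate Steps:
X(g, q) = (g + q)/g
-23*X(4, C) = -23*(4 - 2)/4 = -23*2/4 = -23*1/2 = -23/2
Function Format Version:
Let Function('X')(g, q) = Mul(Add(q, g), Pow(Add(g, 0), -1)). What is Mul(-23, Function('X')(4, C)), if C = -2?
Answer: Rational(-23, 2) ≈ -11.500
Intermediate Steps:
Function('X')(g, q) = Mul(Pow(g, -1), Add(g, q)) (Function('X')(g, q) = Mul(Add(g, q), Pow(g, -1)) = Mul(Pow(g, -1), Add(g, q)))
Mul(-23, Function('X')(4, C)) = Mul(-23, Mul(Pow(4, -1), Add(4, -2))) = Mul(-23, Mul(Rational(1, 4), 2)) = Mul(-23, Rational(1, 2)) = Rational(-23, 2)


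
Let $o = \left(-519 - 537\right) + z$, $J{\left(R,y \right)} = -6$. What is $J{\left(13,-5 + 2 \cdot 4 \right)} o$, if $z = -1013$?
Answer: $12414$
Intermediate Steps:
$o = -2069$ ($o = \left(-519 - 537\right) - 1013 = -1056 - 1013 = -2069$)
$J{\left(13,-5 + 2 \cdot 4 \right)} o = \left(-6\right) \left(-2069\right) = 12414$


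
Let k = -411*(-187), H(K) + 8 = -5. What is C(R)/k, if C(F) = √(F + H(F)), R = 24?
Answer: √11/76857 ≈ 4.3153e-5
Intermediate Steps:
H(K) = -13 (H(K) = -8 - 5 = -13)
k = 76857
C(F) = √(-13 + F) (C(F) = √(F - 13) = √(-13 + F))
C(R)/k = √(-13 + 24)/76857 = √11*(1/76857) = √11/76857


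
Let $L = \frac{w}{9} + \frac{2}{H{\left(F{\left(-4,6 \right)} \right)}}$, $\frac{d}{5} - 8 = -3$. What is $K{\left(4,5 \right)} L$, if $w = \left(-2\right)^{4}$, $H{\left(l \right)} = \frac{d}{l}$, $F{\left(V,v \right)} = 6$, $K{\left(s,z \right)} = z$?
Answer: $\frac{508}{45} \approx 11.289$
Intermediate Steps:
$d = 25$ ($d = 40 + 5 \left(-3\right) = 40 - 15 = 25$)
$H{\left(l \right)} = \frac{25}{l}$
$w = 16$
$L = \frac{508}{225}$ ($L = \frac{16}{9} + \frac{2}{25 \cdot \frac{1}{6}} = 16 \cdot \frac{1}{9} + \frac{2}{25 \cdot \frac{1}{6}} = \frac{16}{9} + \frac{2}{\frac{25}{6}} = \frac{16}{9} + 2 \cdot \frac{6}{25} = \frac{16}{9} + \frac{12}{25} = \frac{508}{225} \approx 2.2578$)
$K{\left(4,5 \right)} L = 5 \cdot \frac{508}{225} = \frac{508}{45}$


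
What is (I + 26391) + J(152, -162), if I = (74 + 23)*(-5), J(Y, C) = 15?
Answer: 25921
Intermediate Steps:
I = -485 (I = 97*(-5) = -485)
(I + 26391) + J(152, -162) = (-485 + 26391) + 15 = 25906 + 15 = 25921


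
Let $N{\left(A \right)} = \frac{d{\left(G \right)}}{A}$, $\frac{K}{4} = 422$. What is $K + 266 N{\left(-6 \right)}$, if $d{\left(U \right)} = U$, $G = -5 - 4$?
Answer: $2087$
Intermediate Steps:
$K = 1688$ ($K = 4 \cdot 422 = 1688$)
$G = -9$ ($G = -5 - 4 = -9$)
$N{\left(A \right)} = - \frac{9}{A}$
$K + 266 N{\left(-6 \right)} = 1688 + 266 \left(- \frac{9}{-6}\right) = 1688 + 266 \left(\left(-9\right) \left(- \frac{1}{6}\right)\right) = 1688 + 266 \cdot \frac{3}{2} = 1688 + 399 = 2087$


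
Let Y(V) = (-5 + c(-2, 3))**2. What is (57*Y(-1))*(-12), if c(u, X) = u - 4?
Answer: -82764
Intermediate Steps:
c(u, X) = -4 + u
Y(V) = 121 (Y(V) = (-5 + (-4 - 2))**2 = (-5 - 6)**2 = (-11)**2 = 121)
(57*Y(-1))*(-12) = (57*121)*(-12) = 6897*(-12) = -82764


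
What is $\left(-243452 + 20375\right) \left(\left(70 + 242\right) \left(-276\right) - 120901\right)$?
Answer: $46179839001$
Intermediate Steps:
$\left(-243452 + 20375\right) \left(\left(70 + 242\right) \left(-276\right) - 120901\right) = - 223077 \left(312 \left(-276\right) - 120901\right) = - 223077 \left(-86112 - 120901\right) = \left(-223077\right) \left(-207013\right) = 46179839001$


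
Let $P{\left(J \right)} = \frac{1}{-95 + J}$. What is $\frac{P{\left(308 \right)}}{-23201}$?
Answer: $- \frac{1}{4941813} \approx -2.0235 \cdot 10^{-7}$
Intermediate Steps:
$\frac{P{\left(308 \right)}}{-23201} = \frac{1}{\left(-95 + 308\right) \left(-23201\right)} = \frac{1}{213} \left(- \frac{1}{23201}\right) = - \frac{1}{4941813}$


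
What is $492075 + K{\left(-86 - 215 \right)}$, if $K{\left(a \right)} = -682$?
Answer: $491393$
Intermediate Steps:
$492075 + K{\left(-86 - 215 \right)} = 492075 - 682 = 491393$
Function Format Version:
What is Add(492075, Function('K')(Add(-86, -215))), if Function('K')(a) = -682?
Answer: 491393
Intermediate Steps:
Add(492075, Function('K')(Add(-86, -215))) = Add(492075, -682) = 491393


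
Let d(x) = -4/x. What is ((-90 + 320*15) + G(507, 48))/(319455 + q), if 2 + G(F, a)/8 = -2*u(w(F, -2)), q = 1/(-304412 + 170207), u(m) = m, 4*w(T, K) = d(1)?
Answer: 316052775/21436229137 ≈ 0.014744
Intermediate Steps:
w(T, K) = -1 (w(T, K) = (-4/1)/4 = (-4*1)/4 = (1/4)*(-4) = -1)
q = -1/134205 (q = 1/(-134205) = -1/134205 ≈ -7.4513e-6)
G(F, a) = 0 (G(F, a) = -16 + 8*(-2*(-1)) = -16 + 8*2 = -16 + 16 = 0)
((-90 + 320*15) + G(507, 48))/(319455 + q) = ((-90 + 320*15) + 0)/(319455 - 1/134205) = ((-90 + 4800) + 0)/(42872458274/134205) = (4710 + 0)*(134205/42872458274) = 4710*(134205/42872458274) = 316052775/21436229137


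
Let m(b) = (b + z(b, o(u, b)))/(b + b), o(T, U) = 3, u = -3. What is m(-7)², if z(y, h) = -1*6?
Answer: 169/196 ≈ 0.86224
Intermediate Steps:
z(y, h) = -6
m(b) = (-6 + b)/(2*b) (m(b) = (b - 6)/(b + b) = (-6 + b)/((2*b)) = (-6 + b)*(1/(2*b)) = (-6 + b)/(2*b))
m(-7)² = ((½)*(-6 - 7)/(-7))² = ((½)*(-⅐)*(-13))² = (13/14)² = 169/196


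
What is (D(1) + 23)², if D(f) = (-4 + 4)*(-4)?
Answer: 529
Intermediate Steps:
D(f) = 0 (D(f) = 0*(-4) = 0)
(D(1) + 23)² = (0 + 23)² = 23² = 529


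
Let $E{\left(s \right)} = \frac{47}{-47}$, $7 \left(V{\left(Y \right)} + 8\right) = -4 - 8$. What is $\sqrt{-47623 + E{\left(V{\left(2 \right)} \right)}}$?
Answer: $2 i \sqrt{11906} \approx 218.23 i$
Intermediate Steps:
$V{\left(Y \right)} = - \frac{68}{7}$ ($V{\left(Y \right)} = -8 + \frac{-4 - 8}{7} = -8 + \frac{1}{7} \left(-12\right) = -8 - \frac{12}{7} = - \frac{68}{7}$)
$E{\left(s \right)} = -1$ ($E{\left(s \right)} = 47 \left(- \frac{1}{47}\right) = -1$)
$\sqrt{-47623 + E{\left(V{\left(2 \right)} \right)}} = \sqrt{-47623 - 1} = \sqrt{-47624} = 2 i \sqrt{11906}$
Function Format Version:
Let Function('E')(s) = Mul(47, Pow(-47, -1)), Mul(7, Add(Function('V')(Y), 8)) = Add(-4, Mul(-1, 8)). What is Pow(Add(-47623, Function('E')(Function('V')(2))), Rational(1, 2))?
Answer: Mul(2, I, Pow(11906, Rational(1, 2))) ≈ Mul(218.23, I)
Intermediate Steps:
Function('V')(Y) = Rational(-68, 7) (Function('V')(Y) = Add(-8, Mul(Rational(1, 7), Add(-4, Mul(-1, 8)))) = Add(-8, Mul(Rational(1, 7), Add(-4, -8))) = Add(-8, Mul(Rational(1, 7), -12)) = Add(-8, Rational(-12, 7)) = Rational(-68, 7))
Function('E')(s) = -1 (Function('E')(s) = Mul(47, Rational(-1, 47)) = -1)
Pow(Add(-47623, Function('E')(Function('V')(2))), Rational(1, 2)) = Pow(Add(-47623, -1), Rational(1, 2)) = Pow(-47624, Rational(1, 2)) = Mul(2, I, Pow(11906, Rational(1, 2)))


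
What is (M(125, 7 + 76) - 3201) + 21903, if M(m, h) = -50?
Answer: 18652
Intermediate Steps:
(M(125, 7 + 76) - 3201) + 21903 = (-50 - 3201) + 21903 = -3251 + 21903 = 18652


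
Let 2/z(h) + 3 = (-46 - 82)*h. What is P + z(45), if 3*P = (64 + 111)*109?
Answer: 36643073/5763 ≈ 6358.3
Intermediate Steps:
z(h) = 2/(-3 - 128*h) (z(h) = 2/(-3 + (-46 - 82)*h) = 2/(-3 - 128*h))
P = 19075/3 (P = ((64 + 111)*109)/3 = (175*109)/3 = (⅓)*19075 = 19075/3 ≈ 6358.3)
P + z(45) = 19075/3 - 2/(3 + 128*45) = 19075/3 - 2/(3 + 5760) = 19075/3 - 2/5763 = 36643073/5763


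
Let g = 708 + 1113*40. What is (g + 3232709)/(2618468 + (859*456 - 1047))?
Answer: 172523/158375 ≈ 1.0893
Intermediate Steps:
g = 45228 (g = 708 + 44520 = 45228)
(g + 3232709)/(2618468 + (859*456 - 1047)) = (45228 + 3232709)/(2618468 + (859*456 - 1047)) = 3277937/(2618468 + (391704 - 1047)) = 3277937/(2618468 + 390657) = 3277937/3009125 = 3277937*(1/3009125) = 172523/158375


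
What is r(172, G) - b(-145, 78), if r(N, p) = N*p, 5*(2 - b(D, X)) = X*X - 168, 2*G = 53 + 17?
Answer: 36006/5 ≈ 7201.2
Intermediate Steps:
G = 35 (G = (53 + 17)/2 = (½)*70 = 35)
b(D, X) = 178/5 - X²/5 (b(D, X) = 2 - (X*X - 168)/5 = 2 - (X² - 168)/5 = 2 - (-168 + X²)/5 = 2 + (168/5 - X²/5) = 178/5 - X²/5)
r(172, G) - b(-145, 78) = 172*35 - (178/5 - ⅕*78²) = 6020 - (178/5 - ⅕*6084) = 6020 - (178/5 - 6084/5) = 6020 - 1*(-5906/5) = 6020 + 5906/5 = 36006/5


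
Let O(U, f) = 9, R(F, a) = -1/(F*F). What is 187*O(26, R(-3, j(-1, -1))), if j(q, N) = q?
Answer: 1683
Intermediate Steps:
R(F, a) = -1/F² (R(F, a) = -1/(F²) = -1/F²)
187*O(26, R(-3, j(-1, -1))) = 187*9 = 1683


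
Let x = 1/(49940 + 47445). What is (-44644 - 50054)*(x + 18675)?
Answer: -172223926427448/97385 ≈ -1.7685e+9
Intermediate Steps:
x = 1/97385 ≈ 1.0269e-5
(-44644 - 50054)*(x + 18675) = (-44644 - 50054)*(1/97385 + 18675) = -94698*1818664876/97385 = -172223926427448/97385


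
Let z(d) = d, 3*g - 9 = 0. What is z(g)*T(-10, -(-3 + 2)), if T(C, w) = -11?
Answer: -33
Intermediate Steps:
g = 3 (g = 3 + (⅓)*0 = 3 + 0 = 3)
z(g)*T(-10, -(-3 + 2)) = 3*(-11) = -33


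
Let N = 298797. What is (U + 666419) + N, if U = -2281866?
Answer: -1316650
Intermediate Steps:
(U + 666419) + N = (-2281866 + 666419) + 298797 = -1615447 + 298797 = -1316650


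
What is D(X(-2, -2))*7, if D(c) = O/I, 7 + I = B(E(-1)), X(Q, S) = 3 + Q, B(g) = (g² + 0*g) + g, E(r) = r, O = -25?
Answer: 25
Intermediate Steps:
B(g) = g + g² (B(g) = (g² + 0) + g = g² + g = g + g²)
I = -7 (I = -7 - (1 - 1) = -7 - 1*0 = -7 + 0 = -7)
D(c) = 25/7 (D(c) = -25/(-7) = -25*(-⅐) = 25/7)
D(X(-2, -2))*7 = (25/7)*7 = 25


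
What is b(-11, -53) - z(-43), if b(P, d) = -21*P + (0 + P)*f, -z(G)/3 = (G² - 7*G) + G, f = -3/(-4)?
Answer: 26175/4 ≈ 6543.8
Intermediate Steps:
f = ¾ (f = -3*(-¼) = ¾ ≈ 0.75000)
z(G) = -3*G² + 18*G (z(G) = -3*((G² - 7*G) + G) = -3*(G² - 6*G) = -3*G² + 18*G)
b(P, d) = -81*P/4 (b(P, d) = -21*P + (0 + P)*(¾) = -21*P + P*(¾) = -21*P + 3*P/4 = -81*P/4)
b(-11, -53) - z(-43) = -81/4*(-11) - 3*(-43)*(6 - 1*(-43)) = 891/4 - 3*(-43)*(6 + 43) = 891/4 - 3*(-43)*49 = 891/4 - 1*(-6321) = 891/4 + 6321 = 26175/4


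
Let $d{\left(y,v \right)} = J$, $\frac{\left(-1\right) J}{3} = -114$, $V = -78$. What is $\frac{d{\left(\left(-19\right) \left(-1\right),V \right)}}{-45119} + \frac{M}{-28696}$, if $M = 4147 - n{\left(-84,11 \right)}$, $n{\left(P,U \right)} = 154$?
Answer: $- \frac{189974199}{1294734824} \approx -0.14673$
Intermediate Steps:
$J = 342$ ($J = \left(-3\right) \left(-114\right) = 342$)
$d{\left(y,v \right)} = 342$
$M = 3993$ ($M = 4147 - 154 = 3993$)
$\frac{d{\left(\left(-19\right) \left(-1\right),V \right)}}{-45119} + \frac{M}{-28696} = \frac{342}{-45119} + \frac{3993}{-28696} = 342 \left(- \frac{1}{45119}\right) + 3993 \left(- \frac{1}{28696}\right) = - \frac{342}{45119} - \frac{3993}{28696} = - \frac{189974199}{1294734824}$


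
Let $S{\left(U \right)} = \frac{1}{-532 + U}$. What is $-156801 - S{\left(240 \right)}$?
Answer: $- \frac{45785891}{292} \approx -1.568 \cdot 10^{5}$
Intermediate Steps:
$-156801 - S{\left(240 \right)} = -156801 - \frac{1}{-532 + 240} = -156801 - \frac{1}{-292} = -156801 - - \frac{1}{292} = -156801 + \frac{1}{292} = - \frac{45785891}{292}$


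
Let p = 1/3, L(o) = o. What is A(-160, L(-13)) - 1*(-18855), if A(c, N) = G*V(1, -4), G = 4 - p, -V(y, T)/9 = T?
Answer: 18987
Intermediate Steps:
V(y, T) = -9*T
p = 1/3 ≈ 0.33333
G = 11/3 (G = 4 - 1*1/3 = 4 - 1/3 = 11/3 ≈ 3.6667)
A(c, N) = 132 (A(c, N) = 11*(-9*(-4))/3 = (11/3)*36 = 132)
A(-160, L(-13)) - 1*(-18855) = 132 - 1*(-18855) = 132 + 18855 = 18987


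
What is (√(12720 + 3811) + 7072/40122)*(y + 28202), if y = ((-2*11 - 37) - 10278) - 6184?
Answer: 41304016/20061 + 11681*√16531 ≈ 1.5039e+6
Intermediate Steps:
y = -16521 (y = ((-22 - 37) - 10278) - 6184 = (-59 - 10278) - 6184 = -10337 - 6184 = -16521)
(√(12720 + 3811) + 7072/40122)*(y + 28202) = (√(12720 + 3811) + 7072/40122)*(-16521 + 28202) = (√16531 + 7072*(1/40122))*11681 = (√16531 + 3536/20061)*11681 = (3536/20061 + √16531)*11681 = 41304016/20061 + 11681*√16531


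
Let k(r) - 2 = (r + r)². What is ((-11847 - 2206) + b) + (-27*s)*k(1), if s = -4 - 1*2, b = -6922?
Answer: -20003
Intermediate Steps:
k(r) = 2 + 4*r² (k(r) = 2 + (r + r)² = 2 + (2*r)² = 2 + 4*r²)
s = -6 (s = -4 - 2 = -6)
((-11847 - 2206) + b) + (-27*s)*k(1) = ((-11847 - 2206) - 6922) + (-27*(-6))*(2 + 4*1²) = (-14053 - 6922) + 162*(2 + 4*1) = -20975 + 162*(2 + 4) = -20975 + 162*6 = -20975 + 972 = -20003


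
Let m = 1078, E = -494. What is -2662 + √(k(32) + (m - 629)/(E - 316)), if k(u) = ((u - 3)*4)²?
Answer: -2662 + √108989110/90 ≈ -2546.0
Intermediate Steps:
k(u) = (-12 + 4*u)² (k(u) = ((-3 + u)*4)² = (-12 + 4*u)²)
-2662 + √(k(32) + (m - 629)/(E - 316)) = -2662 + √(16*(-3 + 32)² + (1078 - 629)/(-494 - 316)) = -2662 + √(16*29² + 449/(-810)) = -2662 + √(16*841 + 449*(-1/810)) = -2662 + √(13456 - 449/810) = -2662 + √(10898911/810) = -2662 + √108989110/90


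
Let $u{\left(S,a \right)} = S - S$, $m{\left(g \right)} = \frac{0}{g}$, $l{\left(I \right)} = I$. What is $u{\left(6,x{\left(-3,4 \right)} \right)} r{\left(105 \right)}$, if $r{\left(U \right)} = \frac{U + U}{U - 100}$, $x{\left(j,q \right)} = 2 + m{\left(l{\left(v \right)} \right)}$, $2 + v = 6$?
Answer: $0$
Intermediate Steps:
$v = 4$ ($v = -2 + 6 = 4$)
$m{\left(g \right)} = 0$
$x{\left(j,q \right)} = 2$ ($x{\left(j,q \right)} = 2 + 0 = 2$)
$r{\left(U \right)} = \frac{2 U}{-100 + U}$
$u{\left(S,a \right)} = 0$
$u{\left(6,x{\left(-3,4 \right)} \right)} r{\left(105 \right)} = 0 \cdot 2 \cdot 105 \frac{1}{-100 + 105} = 0 \cdot 2 \cdot 105 \cdot \frac{1}{5} = 0 \cdot 42 = 0$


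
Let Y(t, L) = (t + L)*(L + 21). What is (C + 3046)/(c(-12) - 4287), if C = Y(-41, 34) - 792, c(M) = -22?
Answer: -1869/4309 ≈ -0.43374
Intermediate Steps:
Y(t, L) = (21 + L)*(L + t) (Y(t, L) = (L + t)*(21 + L) = (21 + L)*(L + t))
C = -1177 (C = (34² + 21*34 + 21*(-41) + 34*(-41)) - 792 = (1156 + 714 - 861 - 1394) - 792 = -385 - 792 = -1177)
(C + 3046)/(c(-12) - 4287) = (-1177 + 3046)/(-22 - 4287) = 1869/(-4309) = 1869*(-1/4309) = -1869/4309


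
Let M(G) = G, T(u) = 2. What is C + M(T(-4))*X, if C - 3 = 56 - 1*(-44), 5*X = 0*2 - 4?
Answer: 507/5 ≈ 101.40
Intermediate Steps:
X = -⅘ (X = (0*2 - 4)/5 = (0 - 4)/5 = (⅕)*(-4) = -⅘ ≈ -0.80000)
C = 103 (C = 3 + (56 - 1*(-44)) = 3 + (56 + 44) = 3 + 100 = 103)
C + M(T(-4))*X = 103 + 2*(-⅘) = 103 - 8/5 = 507/5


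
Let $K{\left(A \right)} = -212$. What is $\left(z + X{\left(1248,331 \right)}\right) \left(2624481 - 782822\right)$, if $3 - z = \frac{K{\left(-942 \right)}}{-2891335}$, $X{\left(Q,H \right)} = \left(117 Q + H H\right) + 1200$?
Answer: $\frac{1367315784986724992}{2891335} \approx 4.729 \cdot 10^{11}$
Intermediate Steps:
$X{\left(Q,H \right)} = 1200 + H^{2} + 117 Q$ ($X{\left(Q,H \right)} = \left(117 Q + H^{2}\right) + 1200 = \left(H^{2} + 117 Q\right) + 1200 = 1200 + H^{2} + 117 Q$)
$z = \frac{8673793}{2891335}$ ($z = 3 - - \frac{212}{-2891335} = 3 - \left(-212\right) \left(- \frac{1}{2891335}\right) = 3 - \frac{212}{2891335} = \frac{8673793}{2891335} \approx 2.9999$)
$\left(z + X{\left(1248,331 \right)}\right) \left(2624481 - 782822\right) = \left(\frac{8673793}{2891335} + \left(1200 + 331^{2} + 117 \cdot 1248\right)\right) \left(2624481 - 782822\right) = \left(\frac{8673793}{2891335} + \left(1200 + 109561 + 146016\right)\right) 1841659 = \left(\frac{8673793}{2891335} + 256777\right) 1841659 = \frac{742437001088}{2891335} \cdot 1841659 = \frac{1367315784986724992}{2891335}$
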